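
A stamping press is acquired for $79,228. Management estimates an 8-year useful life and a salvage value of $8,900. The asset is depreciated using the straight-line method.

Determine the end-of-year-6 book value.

Depreciable base = $79,228 − $8,900 = $70,328.
Annual expense = $70,328 / 8 = $8,791.
End of year 1: book value $70,437.
End of year 2: book value $61,646.
End of year 3: book value $52,855.
End of year 4: book value $44,064.
End of year 5: book value $35,273.
End of year 6: book value $26,482.

$26,482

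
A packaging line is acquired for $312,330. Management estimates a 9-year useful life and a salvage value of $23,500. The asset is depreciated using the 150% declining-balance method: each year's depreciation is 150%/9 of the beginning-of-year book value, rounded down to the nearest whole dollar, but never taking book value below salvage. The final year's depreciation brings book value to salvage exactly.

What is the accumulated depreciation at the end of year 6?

$207,730

Depreciable base = $312,330 − $23,500 = $288,830.
Year 1: ⌊$312,330 × 150%/9⌋ = $52,055. Book value $260,275.
Year 2: ⌊$260,275 × 150%/9⌋ = $43,379. Book value $216,896.
Year 3: ⌊$216,896 × 150%/9⌋ = $36,149. Book value $180,747.
Year 4: ⌊$180,747 × 150%/9⌋ = $30,124. Book value $150,623.
Year 5: ⌊$150,623 × 150%/9⌋ = $25,103. Book value $125,520.
Year 6: ⌊$125,520 × 150%/9⌋ = $20,920. Book value $104,600.
Accumulated through year 6 = $312,330 − $104,600 = $207,730.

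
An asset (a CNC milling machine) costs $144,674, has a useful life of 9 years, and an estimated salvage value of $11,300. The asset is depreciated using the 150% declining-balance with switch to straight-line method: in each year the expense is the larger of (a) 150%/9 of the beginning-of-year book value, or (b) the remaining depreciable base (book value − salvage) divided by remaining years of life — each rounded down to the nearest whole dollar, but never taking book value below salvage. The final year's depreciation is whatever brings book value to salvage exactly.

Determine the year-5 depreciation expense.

Depreciable base = $144,674 − $11,300 = $133,374.
Year 1: DB = ⌊$144,674 × 150%/9⌋ = $24,112; SL = ⌊$133,374/9⌋ = $14,819 → take DB $24,112. Book value $120,562.
Year 2: DB = ⌊$120,562 × 150%/9⌋ = $20,093; SL = ⌊$109,262/8⌋ = $13,657 → take DB $20,093. Book value $100,469.
Year 3: DB = ⌊$100,469 × 150%/9⌋ = $16,744; SL = ⌊$89,169/7⌋ = $12,738 → take DB $16,744. Book value $83,725.
Year 4: DB = ⌊$83,725 × 150%/9⌋ = $13,954; SL = ⌊$72,425/6⌋ = $12,070 → take DB $13,954. Book value $69,771.
Year 5: DB = ⌊$69,771 × 150%/9⌋ = $11,628; SL = ⌊$58,471/5⌋ = $11,694 → take SL $11,694. Book value $58,077.

$11,694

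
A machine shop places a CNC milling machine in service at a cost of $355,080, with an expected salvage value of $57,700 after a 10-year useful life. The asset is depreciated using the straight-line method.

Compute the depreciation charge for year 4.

Depreciable base = $355,080 − $57,700 = $297,380.
Annual expense = $297,380 / 10 = $29,738.

$29,738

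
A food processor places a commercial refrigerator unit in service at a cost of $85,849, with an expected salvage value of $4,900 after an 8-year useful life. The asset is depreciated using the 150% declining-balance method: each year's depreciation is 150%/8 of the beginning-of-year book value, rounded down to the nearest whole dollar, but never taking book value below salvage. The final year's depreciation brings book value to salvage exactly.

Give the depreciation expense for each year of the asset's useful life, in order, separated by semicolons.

$16,096; $13,078; $10,626; $8,634; $7,015; $5,700; $4,631; $15,169

Depreciable base = $85,849 − $4,900 = $80,949.
Year 1: ⌊$85,849 × 150%/8⌋ = $16,096. Book value $69,753.
Year 2: ⌊$69,753 × 150%/8⌋ = $13,078. Book value $56,675.
Year 3: ⌊$56,675 × 150%/8⌋ = $10,626. Book value $46,049.
Year 4: ⌊$46,049 × 150%/8⌋ = $8,634. Book value $37,415.
Year 5: ⌊$37,415 × 150%/8⌋ = $7,015. Book value $30,400.
Year 6: ⌊$30,400 × 150%/8⌋ = $5,700. Book value $24,700.
Year 7: ⌊$24,700 × 150%/8⌋ = $4,631. Book value $20,069.
Year 8 (final): $20,069 − $4,900 = $15,169. Book value $4,900.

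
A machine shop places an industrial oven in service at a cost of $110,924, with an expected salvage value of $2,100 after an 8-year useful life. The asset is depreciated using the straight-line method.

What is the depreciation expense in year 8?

Depreciable base = $110,924 − $2,100 = $108,824.
Annual expense = $108,824 / 8 = $13,603.

$13,603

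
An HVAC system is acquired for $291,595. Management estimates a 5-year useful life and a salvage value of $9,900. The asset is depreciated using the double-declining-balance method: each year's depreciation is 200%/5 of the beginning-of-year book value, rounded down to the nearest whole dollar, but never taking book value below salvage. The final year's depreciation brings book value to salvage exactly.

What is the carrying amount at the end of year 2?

Depreciable base = $291,595 − $9,900 = $281,695.
Year 1: ⌊$291,595 × 200%/5⌋ = $116,638. Book value $174,957.
Year 2: ⌊$174,957 × 200%/5⌋ = $69,982. Book value $104,975.

$104,975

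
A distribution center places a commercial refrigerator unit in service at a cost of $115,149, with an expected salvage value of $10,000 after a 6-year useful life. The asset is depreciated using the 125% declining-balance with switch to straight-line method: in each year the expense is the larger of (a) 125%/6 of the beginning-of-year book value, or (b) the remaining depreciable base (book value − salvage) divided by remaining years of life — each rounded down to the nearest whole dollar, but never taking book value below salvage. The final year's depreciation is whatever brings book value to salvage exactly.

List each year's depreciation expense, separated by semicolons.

Depreciable base = $115,149 − $10,000 = $105,149.
Year 1: DB = ⌊$115,149 × 125%/6⌋ = $23,989; SL = ⌊$105,149/6⌋ = $17,524 → take DB $23,989. Book value $91,160.
Year 2: DB = ⌊$91,160 × 125%/6⌋ = $18,991; SL = ⌊$81,160/5⌋ = $16,232 → take DB $18,991. Book value $72,169.
Year 3: DB = ⌊$72,169 × 125%/6⌋ = $15,035; SL = ⌊$62,169/4⌋ = $15,542 → take SL $15,542. Book value $56,627.
Year 4: DB = ⌊$56,627 × 125%/6⌋ = $11,797; SL = ⌊$46,627/3⌋ = $15,542 → take SL $15,542. Book value $41,085.
Year 5: DB = ⌊$41,085 × 125%/6⌋ = $8,559; SL = ⌊$31,085/2⌋ = $15,542 → take SL $15,542. Book value $25,543.
Year 6 (final): $25,543 − $10,000 = $15,543. Book value $10,000.

$23,989; $18,991; $15,542; $15,542; $15,542; $15,543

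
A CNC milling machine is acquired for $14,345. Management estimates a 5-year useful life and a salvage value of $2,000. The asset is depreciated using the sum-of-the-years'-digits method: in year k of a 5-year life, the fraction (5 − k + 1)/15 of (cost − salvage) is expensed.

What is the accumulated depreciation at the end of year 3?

$9,876

Depreciable base = $14,345 − $2,000 = $12,345.
Sum of the years' digits = 5+4+3+2+1 = 15.
Year 1: $12,345 × 5/15 = $4,115. Book value $10,230.
Year 2: $12,345 × 4/15 = $3,292. Book value $6,938.
Year 3: $12,345 × 3/15 = $2,469. Book value $4,469.
Accumulated through year 3 = $14,345 − $4,469 = $9,876.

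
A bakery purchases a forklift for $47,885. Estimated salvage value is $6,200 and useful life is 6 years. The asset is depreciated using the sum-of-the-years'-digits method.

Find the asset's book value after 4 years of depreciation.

Depreciable base = $47,885 − $6,200 = $41,685.
Sum of the years' digits = 6+5+4+3+2+1 = 21.
Year 1: $41,685 × 6/21 = $11,910. Book value $35,975.
Year 2: $41,685 × 5/21 = $9,925. Book value $26,050.
Year 3: $41,685 × 4/21 = $7,940. Book value $18,110.
Year 4: $41,685 × 3/21 = $5,955. Book value $12,155.

$12,155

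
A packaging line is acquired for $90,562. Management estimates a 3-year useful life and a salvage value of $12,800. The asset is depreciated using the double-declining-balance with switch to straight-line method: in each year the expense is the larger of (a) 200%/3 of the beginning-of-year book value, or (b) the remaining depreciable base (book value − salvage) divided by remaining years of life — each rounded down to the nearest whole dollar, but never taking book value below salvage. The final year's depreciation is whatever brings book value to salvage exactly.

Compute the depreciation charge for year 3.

$0

Depreciable base = $90,562 − $12,800 = $77,762.
Year 1: DB = ⌊$90,562 × 200%/3⌋ = $60,374; SL = ⌊$77,762/3⌋ = $25,920 → take DB $60,374. Book value $30,188.
Year 2: DB = ⌊$30,188 × 200%/3⌋ = $20,125; SL = ⌊$17,388/2⌋ = $8,694 → take DB $20,125, capped at $17,388. Book value $12,800.
Year 3 (final): $12,800 − $12,800 = $0. Book value $12,800.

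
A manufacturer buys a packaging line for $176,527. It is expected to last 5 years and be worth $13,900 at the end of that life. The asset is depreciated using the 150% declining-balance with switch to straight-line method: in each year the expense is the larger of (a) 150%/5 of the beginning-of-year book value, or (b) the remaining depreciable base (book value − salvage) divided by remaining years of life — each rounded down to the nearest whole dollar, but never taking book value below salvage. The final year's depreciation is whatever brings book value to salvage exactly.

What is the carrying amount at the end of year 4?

Depreciable base = $176,527 − $13,900 = $162,627.
Year 1: DB = ⌊$176,527 × 150%/5⌋ = $52,958; SL = ⌊$162,627/5⌋ = $32,525 → take DB $52,958. Book value $123,569.
Year 2: DB = ⌊$123,569 × 150%/5⌋ = $37,070; SL = ⌊$109,669/4⌋ = $27,417 → take DB $37,070. Book value $86,499.
Year 3: DB = ⌊$86,499 × 150%/5⌋ = $25,949; SL = ⌊$72,599/3⌋ = $24,199 → take DB $25,949. Book value $60,550.
Year 4: DB = ⌊$60,550 × 150%/5⌋ = $18,165; SL = ⌊$46,650/2⌋ = $23,325 → take SL $23,325. Book value $37,225.

$37,225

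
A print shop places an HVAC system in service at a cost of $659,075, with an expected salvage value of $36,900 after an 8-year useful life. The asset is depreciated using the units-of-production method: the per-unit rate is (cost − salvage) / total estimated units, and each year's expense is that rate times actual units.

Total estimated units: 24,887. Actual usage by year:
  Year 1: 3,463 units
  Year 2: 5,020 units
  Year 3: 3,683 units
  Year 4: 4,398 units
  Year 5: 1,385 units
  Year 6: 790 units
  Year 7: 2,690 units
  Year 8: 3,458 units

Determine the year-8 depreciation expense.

Depreciable base = $659,075 − $36,900 = $622,175.
Rate = $622,175 / 24,887 units = $25 per unit.
Year 1: 3,463 × $25 = $86,575. Book value $572,500.
Year 2: 5,020 × $25 = $125,500. Book value $447,000.
Year 3: 3,683 × $25 = $92,075. Book value $354,925.
Year 4: 4,398 × $25 = $109,950. Book value $244,975.
Year 5: 1,385 × $25 = $34,625. Book value $210,350.
Year 6: 790 × $25 = $19,750. Book value $190,600.
Year 7: 2,690 × $25 = $67,250. Book value $123,350.
Year 8: 3,458 × $25 = $86,450. Book value $36,900.

$86,450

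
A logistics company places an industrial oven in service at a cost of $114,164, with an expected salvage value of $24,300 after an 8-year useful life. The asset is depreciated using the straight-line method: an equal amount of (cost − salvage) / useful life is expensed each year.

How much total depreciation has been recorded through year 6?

$67,398

Depreciable base = $114,164 − $24,300 = $89,864.
Annual expense = $89,864 / 8 = $11,233.
End of year 1: book value $102,931.
End of year 2: book value $91,698.
End of year 3: book value $80,465.
End of year 4: book value $69,232.
End of year 5: book value $57,999.
End of year 6: book value $46,766.
Accumulated through year 6 = $114,164 − $46,766 = $67,398.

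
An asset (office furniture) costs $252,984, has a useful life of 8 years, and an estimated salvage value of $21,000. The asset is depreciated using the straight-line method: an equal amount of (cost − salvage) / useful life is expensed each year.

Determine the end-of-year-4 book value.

$136,992

Depreciable base = $252,984 − $21,000 = $231,984.
Annual expense = $231,984 / 8 = $28,998.
End of year 1: book value $223,986.
End of year 2: book value $194,988.
End of year 3: book value $165,990.
End of year 4: book value $136,992.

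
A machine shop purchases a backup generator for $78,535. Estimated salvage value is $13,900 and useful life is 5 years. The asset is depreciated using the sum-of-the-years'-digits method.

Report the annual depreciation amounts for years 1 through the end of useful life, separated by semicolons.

$21,545; $17,236; $12,927; $8,618; $4,309

Depreciable base = $78,535 − $13,900 = $64,635.
Sum of the years' digits = 5+4+3+2+1 = 15.
Year 1: $64,635 × 5/15 = $21,545. Book value $56,990.
Year 2: $64,635 × 4/15 = $17,236. Book value $39,754.
Year 3: $64,635 × 3/15 = $12,927. Book value $26,827.
Year 4: $64,635 × 2/15 = $8,618. Book value $18,209.
Year 5: $64,635 × 1/15 = $4,309. Book value $13,900.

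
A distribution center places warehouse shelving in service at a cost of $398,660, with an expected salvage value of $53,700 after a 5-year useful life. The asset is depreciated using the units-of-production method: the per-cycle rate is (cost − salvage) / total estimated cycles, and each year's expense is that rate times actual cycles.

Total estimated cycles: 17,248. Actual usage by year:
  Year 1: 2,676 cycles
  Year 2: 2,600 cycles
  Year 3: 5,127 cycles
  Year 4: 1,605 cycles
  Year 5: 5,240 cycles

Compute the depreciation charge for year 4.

Depreciable base = $398,660 − $53,700 = $344,960.
Rate = $344,960 / 17,248 cycles = $20 per cycle.
Year 1: 2,676 × $20 = $53,520. Book value $345,140.
Year 2: 2,600 × $20 = $52,000. Book value $293,140.
Year 3: 5,127 × $20 = $102,540. Book value $190,600.
Year 4: 1,605 × $20 = $32,100. Book value $158,500.

$32,100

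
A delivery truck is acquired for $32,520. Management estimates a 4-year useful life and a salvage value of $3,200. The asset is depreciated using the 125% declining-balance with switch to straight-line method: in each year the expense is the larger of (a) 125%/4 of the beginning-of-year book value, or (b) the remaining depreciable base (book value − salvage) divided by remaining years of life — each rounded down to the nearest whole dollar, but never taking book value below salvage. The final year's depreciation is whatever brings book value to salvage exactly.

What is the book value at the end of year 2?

Depreciable base = $32,520 − $3,200 = $29,320.
Year 1: DB = ⌊$32,520 × 125%/4⌋ = $10,162; SL = ⌊$29,320/4⌋ = $7,330 → take DB $10,162. Book value $22,358.
Year 2: DB = ⌊$22,358 × 125%/4⌋ = $6,986; SL = ⌊$19,158/3⌋ = $6,386 → take DB $6,986. Book value $15,372.

$15,372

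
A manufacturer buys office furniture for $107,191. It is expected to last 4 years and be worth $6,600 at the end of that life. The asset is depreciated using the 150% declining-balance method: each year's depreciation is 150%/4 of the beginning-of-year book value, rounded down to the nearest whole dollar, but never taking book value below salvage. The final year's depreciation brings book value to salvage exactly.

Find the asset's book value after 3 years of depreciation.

$26,170

Depreciable base = $107,191 − $6,600 = $100,591.
Year 1: ⌊$107,191 × 150%/4⌋ = $40,196. Book value $66,995.
Year 2: ⌊$66,995 × 150%/4⌋ = $25,123. Book value $41,872.
Year 3: ⌊$41,872 × 150%/4⌋ = $15,702. Book value $26,170.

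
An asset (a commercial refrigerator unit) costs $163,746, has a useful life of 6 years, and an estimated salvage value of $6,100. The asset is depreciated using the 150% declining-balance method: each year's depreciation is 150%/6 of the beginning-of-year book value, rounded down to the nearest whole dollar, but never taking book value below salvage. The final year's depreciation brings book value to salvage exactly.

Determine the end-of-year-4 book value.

$51,811

Depreciable base = $163,746 − $6,100 = $157,646.
Year 1: ⌊$163,746 × 150%/6⌋ = $40,936. Book value $122,810.
Year 2: ⌊$122,810 × 150%/6⌋ = $30,702. Book value $92,108.
Year 3: ⌊$92,108 × 150%/6⌋ = $23,027. Book value $69,081.
Year 4: ⌊$69,081 × 150%/6⌋ = $17,270. Book value $51,811.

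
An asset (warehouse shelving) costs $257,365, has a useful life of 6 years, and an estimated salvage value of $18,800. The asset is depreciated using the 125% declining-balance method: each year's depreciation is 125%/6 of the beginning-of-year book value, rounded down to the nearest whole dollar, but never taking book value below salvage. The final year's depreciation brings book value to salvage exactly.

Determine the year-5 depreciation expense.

Depreciable base = $257,365 − $18,800 = $238,565.
Year 1: ⌊$257,365 × 125%/6⌋ = $53,617. Book value $203,748.
Year 2: ⌊$203,748 × 125%/6⌋ = $42,447. Book value $161,301.
Year 3: ⌊$161,301 × 125%/6⌋ = $33,604. Book value $127,697.
Year 4: ⌊$127,697 × 125%/6⌋ = $26,603. Book value $101,094.
Year 5: ⌊$101,094 × 125%/6⌋ = $21,061. Book value $80,033.

$21,061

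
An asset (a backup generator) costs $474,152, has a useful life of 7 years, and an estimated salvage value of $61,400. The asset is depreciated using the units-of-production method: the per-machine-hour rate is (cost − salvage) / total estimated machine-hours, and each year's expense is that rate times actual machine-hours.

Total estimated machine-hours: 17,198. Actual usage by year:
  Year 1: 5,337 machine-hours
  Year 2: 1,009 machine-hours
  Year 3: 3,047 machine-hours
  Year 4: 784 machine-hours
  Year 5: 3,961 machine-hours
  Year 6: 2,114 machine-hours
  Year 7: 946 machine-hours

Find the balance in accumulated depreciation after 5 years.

$339,312

Depreciable base = $474,152 − $61,400 = $412,752.
Rate = $412,752 / 17,198 machine-hours = $24 per machine-hour.
Year 1: 5,337 × $24 = $128,088. Book value $346,064.
Year 2: 1,009 × $24 = $24,216. Book value $321,848.
Year 3: 3,047 × $24 = $73,128. Book value $248,720.
Year 4: 784 × $24 = $18,816. Book value $229,904.
Year 5: 3,961 × $24 = $95,064. Book value $134,840.
Accumulated through year 5 = $474,152 − $134,840 = $339,312.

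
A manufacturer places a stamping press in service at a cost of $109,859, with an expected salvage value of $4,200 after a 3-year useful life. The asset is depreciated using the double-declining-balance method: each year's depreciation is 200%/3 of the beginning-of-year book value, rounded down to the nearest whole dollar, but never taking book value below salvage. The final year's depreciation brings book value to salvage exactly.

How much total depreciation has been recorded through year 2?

$97,652

Depreciable base = $109,859 − $4,200 = $105,659.
Year 1: ⌊$109,859 × 200%/3⌋ = $73,239. Book value $36,620.
Year 2: ⌊$36,620 × 200%/3⌋ = $24,413. Book value $12,207.
Accumulated through year 2 = $109,859 − $12,207 = $97,652.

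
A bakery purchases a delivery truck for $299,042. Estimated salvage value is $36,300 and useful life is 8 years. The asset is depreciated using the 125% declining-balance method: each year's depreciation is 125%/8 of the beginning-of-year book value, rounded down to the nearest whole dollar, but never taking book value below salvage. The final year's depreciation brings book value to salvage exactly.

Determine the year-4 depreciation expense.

Depreciable base = $299,042 − $36,300 = $262,742.
Year 1: ⌊$299,042 × 125%/8⌋ = $46,725. Book value $252,317.
Year 2: ⌊$252,317 × 125%/8⌋ = $39,424. Book value $212,893.
Year 3: ⌊$212,893 × 125%/8⌋ = $33,264. Book value $179,629.
Year 4: ⌊$179,629 × 125%/8⌋ = $28,067. Book value $151,562.

$28,067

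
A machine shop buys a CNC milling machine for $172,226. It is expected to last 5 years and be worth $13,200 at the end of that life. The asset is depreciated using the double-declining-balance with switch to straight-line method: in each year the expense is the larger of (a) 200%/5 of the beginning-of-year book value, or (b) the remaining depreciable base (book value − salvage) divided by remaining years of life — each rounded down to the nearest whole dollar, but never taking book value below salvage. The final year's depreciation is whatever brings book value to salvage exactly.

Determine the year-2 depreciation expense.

$41,334

Depreciable base = $172,226 − $13,200 = $159,026.
Year 1: DB = ⌊$172,226 × 200%/5⌋ = $68,890; SL = ⌊$159,026/5⌋ = $31,805 → take DB $68,890. Book value $103,336.
Year 2: DB = ⌊$103,336 × 200%/5⌋ = $41,334; SL = ⌊$90,136/4⌋ = $22,534 → take DB $41,334. Book value $62,002.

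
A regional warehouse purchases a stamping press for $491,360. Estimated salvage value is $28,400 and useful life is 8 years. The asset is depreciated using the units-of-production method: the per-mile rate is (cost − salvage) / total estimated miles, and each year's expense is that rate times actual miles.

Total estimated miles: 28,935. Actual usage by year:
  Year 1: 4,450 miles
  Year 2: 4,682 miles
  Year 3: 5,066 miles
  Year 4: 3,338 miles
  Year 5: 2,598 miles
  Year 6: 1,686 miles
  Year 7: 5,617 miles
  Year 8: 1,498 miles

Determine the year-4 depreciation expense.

$53,408

Depreciable base = $491,360 − $28,400 = $462,960.
Rate = $462,960 / 28,935 miles = $16 per mile.
Year 1: 4,450 × $16 = $71,200. Book value $420,160.
Year 2: 4,682 × $16 = $74,912. Book value $345,248.
Year 3: 5,066 × $16 = $81,056. Book value $264,192.
Year 4: 3,338 × $16 = $53,408. Book value $210,784.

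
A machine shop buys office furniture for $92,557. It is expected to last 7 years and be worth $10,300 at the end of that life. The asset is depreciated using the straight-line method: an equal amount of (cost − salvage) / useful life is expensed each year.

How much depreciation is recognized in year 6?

$11,751

Depreciable base = $92,557 − $10,300 = $82,257.
Annual expense = $82,257 / 7 = $11,751.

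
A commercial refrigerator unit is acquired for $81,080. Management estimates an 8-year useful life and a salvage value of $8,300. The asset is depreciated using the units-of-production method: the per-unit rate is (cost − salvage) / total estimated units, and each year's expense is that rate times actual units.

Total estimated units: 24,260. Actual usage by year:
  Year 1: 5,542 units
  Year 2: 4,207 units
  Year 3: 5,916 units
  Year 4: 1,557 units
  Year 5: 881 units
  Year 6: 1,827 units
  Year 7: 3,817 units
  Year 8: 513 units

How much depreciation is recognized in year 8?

$1,539

Depreciable base = $81,080 − $8,300 = $72,780.
Rate = $72,780 / 24,260 units = $3 per unit.
Year 1: 5,542 × $3 = $16,626. Book value $64,454.
Year 2: 4,207 × $3 = $12,621. Book value $51,833.
Year 3: 5,916 × $3 = $17,748. Book value $34,085.
Year 4: 1,557 × $3 = $4,671. Book value $29,414.
Year 5: 881 × $3 = $2,643. Book value $26,771.
Year 6: 1,827 × $3 = $5,481. Book value $21,290.
Year 7: 3,817 × $3 = $11,451. Book value $9,839.
Year 8: 513 × $3 = $1,539. Book value $8,300.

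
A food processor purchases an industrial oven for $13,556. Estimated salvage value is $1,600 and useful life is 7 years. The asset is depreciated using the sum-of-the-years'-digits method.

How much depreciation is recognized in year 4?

Depreciable base = $13,556 − $1,600 = $11,956.
Sum of the years' digits = 7+6+5+4+3+2+1 = 28.
Year 1: $11,956 × 7/28 = $2,989. Book value $10,567.
Year 2: $11,956 × 6/28 = $2,562. Book value $8,005.
Year 3: $11,956 × 5/28 = $2,135. Book value $5,870.
Year 4: $11,956 × 4/28 = $1,708. Book value $4,162.

$1,708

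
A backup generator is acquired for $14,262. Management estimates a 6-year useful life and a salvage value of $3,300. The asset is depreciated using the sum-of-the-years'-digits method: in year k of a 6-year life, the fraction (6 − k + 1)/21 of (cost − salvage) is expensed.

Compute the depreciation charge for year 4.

Depreciable base = $14,262 − $3,300 = $10,962.
Sum of the years' digits = 6+5+4+3+2+1 = 21.
Year 1: $10,962 × 6/21 = $3,132. Book value $11,130.
Year 2: $10,962 × 5/21 = $2,610. Book value $8,520.
Year 3: $10,962 × 4/21 = $2,088. Book value $6,432.
Year 4: $10,962 × 3/21 = $1,566. Book value $4,866.

$1,566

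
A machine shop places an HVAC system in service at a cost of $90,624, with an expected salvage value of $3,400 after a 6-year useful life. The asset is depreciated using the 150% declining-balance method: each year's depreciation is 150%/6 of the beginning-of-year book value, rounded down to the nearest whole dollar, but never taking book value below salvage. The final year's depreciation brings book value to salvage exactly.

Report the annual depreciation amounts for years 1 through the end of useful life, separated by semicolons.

Depreciable base = $90,624 − $3,400 = $87,224.
Year 1: ⌊$90,624 × 150%/6⌋ = $22,656. Book value $67,968.
Year 2: ⌊$67,968 × 150%/6⌋ = $16,992. Book value $50,976.
Year 3: ⌊$50,976 × 150%/6⌋ = $12,744. Book value $38,232.
Year 4: ⌊$38,232 × 150%/6⌋ = $9,558. Book value $28,674.
Year 5: ⌊$28,674 × 150%/6⌋ = $7,168. Book value $21,506.
Year 6 (final): $21,506 − $3,400 = $18,106. Book value $3,400.

$22,656; $16,992; $12,744; $9,558; $7,168; $18,106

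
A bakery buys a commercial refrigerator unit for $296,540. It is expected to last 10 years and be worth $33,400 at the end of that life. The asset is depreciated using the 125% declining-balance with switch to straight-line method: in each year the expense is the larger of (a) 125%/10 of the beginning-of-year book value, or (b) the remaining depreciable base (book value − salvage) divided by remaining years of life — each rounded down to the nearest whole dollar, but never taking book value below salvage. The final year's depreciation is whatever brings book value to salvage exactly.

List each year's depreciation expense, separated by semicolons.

Depreciable base = $296,540 − $33,400 = $263,140.
Year 1: DB = ⌊$296,540 × 125%/10⌋ = $37,067; SL = ⌊$263,140/10⌋ = $26,314 → take DB $37,067. Book value $259,473.
Year 2: DB = ⌊$259,473 × 125%/10⌋ = $32,434; SL = ⌊$226,073/9⌋ = $25,119 → take DB $32,434. Book value $227,039.
Year 3: DB = ⌊$227,039 × 125%/10⌋ = $28,379; SL = ⌊$193,639/8⌋ = $24,204 → take DB $28,379. Book value $198,660.
Year 4: DB = ⌊$198,660 × 125%/10⌋ = $24,832; SL = ⌊$165,260/7⌋ = $23,608 → take DB $24,832. Book value $173,828.
Year 5: DB = ⌊$173,828 × 125%/10⌋ = $21,728; SL = ⌊$140,428/6⌋ = $23,404 → take SL $23,404. Book value $150,424.
Year 6: DB = ⌊$150,424 × 125%/10⌋ = $18,803; SL = ⌊$117,024/5⌋ = $23,404 → take SL $23,404. Book value $127,020.
Year 7: DB = ⌊$127,020 × 125%/10⌋ = $15,877; SL = ⌊$93,620/4⌋ = $23,405 → take SL $23,405. Book value $103,615.
Year 8: DB = ⌊$103,615 × 125%/10⌋ = $12,951; SL = ⌊$70,215/3⌋ = $23,405 → take SL $23,405. Book value $80,210.
Year 9: DB = ⌊$80,210 × 125%/10⌋ = $10,026; SL = ⌊$46,810/2⌋ = $23,405 → take SL $23,405. Book value $56,805.
Year 10 (final): $56,805 − $33,400 = $23,405. Book value $33,400.

$37,067; $32,434; $28,379; $24,832; $23,404; $23,404; $23,405; $23,405; $23,405; $23,405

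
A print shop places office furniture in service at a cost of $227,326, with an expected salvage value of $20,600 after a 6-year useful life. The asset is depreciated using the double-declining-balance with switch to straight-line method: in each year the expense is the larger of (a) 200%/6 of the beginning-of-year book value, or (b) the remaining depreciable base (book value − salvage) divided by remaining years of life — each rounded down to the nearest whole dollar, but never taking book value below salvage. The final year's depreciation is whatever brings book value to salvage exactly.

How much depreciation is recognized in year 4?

Depreciable base = $227,326 − $20,600 = $206,726.
Year 1: DB = ⌊$227,326 × 200%/6⌋ = $75,775; SL = ⌊$206,726/6⌋ = $34,454 → take DB $75,775. Book value $151,551.
Year 2: DB = ⌊$151,551 × 200%/6⌋ = $50,517; SL = ⌊$130,951/5⌋ = $26,190 → take DB $50,517. Book value $101,034.
Year 3: DB = ⌊$101,034 × 200%/6⌋ = $33,678; SL = ⌊$80,434/4⌋ = $20,108 → take DB $33,678. Book value $67,356.
Year 4: DB = ⌊$67,356 × 200%/6⌋ = $22,452; SL = ⌊$46,756/3⌋ = $15,585 → take DB $22,452. Book value $44,904.

$22,452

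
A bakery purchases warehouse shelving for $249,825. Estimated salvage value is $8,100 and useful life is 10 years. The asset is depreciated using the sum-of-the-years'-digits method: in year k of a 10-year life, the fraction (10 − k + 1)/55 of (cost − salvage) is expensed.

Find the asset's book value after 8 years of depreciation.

$21,285

Depreciable base = $249,825 − $8,100 = $241,725.
Sum of the years' digits = 10+9+8+7+6+5+4+3+2+1 = 55.
Year 1: $241,725 × 10/55 = $43,950. Book value $205,875.
Year 2: $241,725 × 9/55 = $39,555. Book value $166,320.
Year 3: $241,725 × 8/55 = $35,160. Book value $131,160.
Year 4: $241,725 × 7/55 = $30,765. Book value $100,395.
Year 5: $241,725 × 6/55 = $26,370. Book value $74,025.
Year 6: $241,725 × 5/55 = $21,975. Book value $52,050.
Year 7: $241,725 × 4/55 = $17,580. Book value $34,470.
Year 8: $241,725 × 3/55 = $13,185. Book value $21,285.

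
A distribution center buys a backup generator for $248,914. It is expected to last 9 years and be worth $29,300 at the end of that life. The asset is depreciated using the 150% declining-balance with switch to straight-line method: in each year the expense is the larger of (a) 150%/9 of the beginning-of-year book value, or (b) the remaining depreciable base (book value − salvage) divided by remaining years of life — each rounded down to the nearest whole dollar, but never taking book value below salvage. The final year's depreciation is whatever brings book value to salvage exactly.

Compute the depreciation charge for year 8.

Depreciable base = $248,914 − $29,300 = $219,614.
Year 1: DB = ⌊$248,914 × 150%/9⌋ = $41,485; SL = ⌊$219,614/9⌋ = $24,401 → take DB $41,485. Book value $207,429.
Year 2: DB = ⌊$207,429 × 150%/9⌋ = $34,571; SL = ⌊$178,129/8⌋ = $22,266 → take DB $34,571. Book value $172,858.
Year 3: DB = ⌊$172,858 × 150%/9⌋ = $28,809; SL = ⌊$143,558/7⌋ = $20,508 → take DB $28,809. Book value $144,049.
Year 4: DB = ⌊$144,049 × 150%/9⌋ = $24,008; SL = ⌊$114,749/6⌋ = $19,124 → take DB $24,008. Book value $120,041.
Year 5: DB = ⌊$120,041 × 150%/9⌋ = $20,006; SL = ⌊$90,741/5⌋ = $18,148 → take DB $20,006. Book value $100,035.
Year 6: DB = ⌊$100,035 × 150%/9⌋ = $16,672; SL = ⌊$70,735/4⌋ = $17,683 → take SL $17,683. Book value $82,352.
Year 7: DB = ⌊$82,352 × 150%/9⌋ = $13,725; SL = ⌊$53,052/3⌋ = $17,684 → take SL $17,684. Book value $64,668.
Year 8: DB = ⌊$64,668 × 150%/9⌋ = $10,778; SL = ⌊$35,368/2⌋ = $17,684 → take SL $17,684. Book value $46,984.

$17,684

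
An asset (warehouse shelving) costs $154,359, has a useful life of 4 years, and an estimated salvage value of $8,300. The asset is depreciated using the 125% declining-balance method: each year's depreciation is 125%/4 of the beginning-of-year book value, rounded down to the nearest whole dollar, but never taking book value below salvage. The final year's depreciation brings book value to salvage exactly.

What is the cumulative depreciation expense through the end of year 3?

Depreciable base = $154,359 − $8,300 = $146,059.
Year 1: ⌊$154,359 × 125%/4⌋ = $48,237. Book value $106,122.
Year 2: ⌊$106,122 × 125%/4⌋ = $33,163. Book value $72,959.
Year 3: ⌊$72,959 × 125%/4⌋ = $22,799. Book value $50,160.
Accumulated through year 3 = $154,359 − $50,160 = $104,199.

$104,199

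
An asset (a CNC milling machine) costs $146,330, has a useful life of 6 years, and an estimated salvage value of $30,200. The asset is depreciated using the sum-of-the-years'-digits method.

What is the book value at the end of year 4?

Depreciable base = $146,330 − $30,200 = $116,130.
Sum of the years' digits = 6+5+4+3+2+1 = 21.
Year 1: $116,130 × 6/21 = $33,180. Book value $113,150.
Year 2: $116,130 × 5/21 = $27,650. Book value $85,500.
Year 3: $116,130 × 4/21 = $22,120. Book value $63,380.
Year 4: $116,130 × 3/21 = $16,590. Book value $46,790.

$46,790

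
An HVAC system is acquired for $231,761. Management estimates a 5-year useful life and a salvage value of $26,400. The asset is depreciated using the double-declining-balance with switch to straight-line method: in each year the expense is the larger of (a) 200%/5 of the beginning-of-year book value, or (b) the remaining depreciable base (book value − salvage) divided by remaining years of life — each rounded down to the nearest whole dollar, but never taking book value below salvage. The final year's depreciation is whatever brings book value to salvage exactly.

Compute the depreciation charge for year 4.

Depreciable base = $231,761 − $26,400 = $205,361.
Year 1: DB = ⌊$231,761 × 200%/5⌋ = $92,704; SL = ⌊$205,361/5⌋ = $41,072 → take DB $92,704. Book value $139,057.
Year 2: DB = ⌊$139,057 × 200%/5⌋ = $55,622; SL = ⌊$112,657/4⌋ = $28,164 → take DB $55,622. Book value $83,435.
Year 3: DB = ⌊$83,435 × 200%/5⌋ = $33,374; SL = ⌊$57,035/3⌋ = $19,011 → take DB $33,374. Book value $50,061.
Year 4: DB = ⌊$50,061 × 200%/5⌋ = $20,024; SL = ⌊$23,661/2⌋ = $11,830 → take DB $20,024. Book value $30,037.

$20,024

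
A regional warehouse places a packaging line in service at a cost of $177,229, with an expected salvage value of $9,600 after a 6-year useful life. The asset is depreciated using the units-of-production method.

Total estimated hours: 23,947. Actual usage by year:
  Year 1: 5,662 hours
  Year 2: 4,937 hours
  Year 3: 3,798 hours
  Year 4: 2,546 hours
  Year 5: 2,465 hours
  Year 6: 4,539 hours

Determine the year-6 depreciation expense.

$31,773

Depreciable base = $177,229 − $9,600 = $167,629.
Rate = $167,629 / 23,947 hours = $7 per hour.
Year 1: 5,662 × $7 = $39,634. Book value $137,595.
Year 2: 4,937 × $7 = $34,559. Book value $103,036.
Year 3: 3,798 × $7 = $26,586. Book value $76,450.
Year 4: 2,546 × $7 = $17,822. Book value $58,628.
Year 5: 2,465 × $7 = $17,255. Book value $41,373.
Year 6: 4,539 × $7 = $31,773. Book value $9,600.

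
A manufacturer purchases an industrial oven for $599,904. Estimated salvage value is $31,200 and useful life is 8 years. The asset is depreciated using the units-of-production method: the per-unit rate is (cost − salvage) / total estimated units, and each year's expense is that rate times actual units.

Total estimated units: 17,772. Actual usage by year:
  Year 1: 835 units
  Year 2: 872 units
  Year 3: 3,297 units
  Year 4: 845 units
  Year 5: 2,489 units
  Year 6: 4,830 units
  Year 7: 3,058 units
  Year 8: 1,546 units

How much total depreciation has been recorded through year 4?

Depreciable base = $599,904 − $31,200 = $568,704.
Rate = $568,704 / 17,772 units = $32 per unit.
Year 1: 835 × $32 = $26,720. Book value $573,184.
Year 2: 872 × $32 = $27,904. Book value $545,280.
Year 3: 3,297 × $32 = $105,504. Book value $439,776.
Year 4: 845 × $32 = $27,040. Book value $412,736.
Accumulated through year 4 = $599,904 − $412,736 = $187,168.

$187,168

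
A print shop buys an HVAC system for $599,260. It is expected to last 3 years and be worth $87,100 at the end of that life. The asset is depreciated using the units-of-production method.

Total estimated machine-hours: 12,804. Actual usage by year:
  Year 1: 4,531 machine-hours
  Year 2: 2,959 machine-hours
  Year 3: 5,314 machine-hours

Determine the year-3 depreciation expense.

Depreciable base = $599,260 − $87,100 = $512,160.
Rate = $512,160 / 12,804 machine-hours = $40 per machine-hour.
Year 1: 4,531 × $40 = $181,240. Book value $418,020.
Year 2: 2,959 × $40 = $118,360. Book value $299,660.
Year 3: 5,314 × $40 = $212,560. Book value $87,100.

$212,560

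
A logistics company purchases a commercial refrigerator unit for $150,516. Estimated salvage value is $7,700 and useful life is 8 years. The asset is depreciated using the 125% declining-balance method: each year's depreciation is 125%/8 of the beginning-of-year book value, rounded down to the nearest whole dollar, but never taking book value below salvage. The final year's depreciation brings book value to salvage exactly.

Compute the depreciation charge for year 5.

$11,919

Depreciable base = $150,516 − $7,700 = $142,816.
Year 1: ⌊$150,516 × 125%/8⌋ = $23,518. Book value $126,998.
Year 2: ⌊$126,998 × 125%/8⌋ = $19,843. Book value $107,155.
Year 3: ⌊$107,155 × 125%/8⌋ = $16,742. Book value $90,413.
Year 4: ⌊$90,413 × 125%/8⌋ = $14,127. Book value $76,286.
Year 5: ⌊$76,286 × 125%/8⌋ = $11,919. Book value $64,367.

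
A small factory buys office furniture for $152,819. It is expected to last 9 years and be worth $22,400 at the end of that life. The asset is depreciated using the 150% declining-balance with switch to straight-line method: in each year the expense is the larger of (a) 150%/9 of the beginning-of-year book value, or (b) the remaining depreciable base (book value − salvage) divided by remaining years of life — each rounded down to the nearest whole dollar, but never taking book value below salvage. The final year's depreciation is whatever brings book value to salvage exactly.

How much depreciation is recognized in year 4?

Depreciable base = $152,819 − $22,400 = $130,419.
Year 1: DB = ⌊$152,819 × 150%/9⌋ = $25,469; SL = ⌊$130,419/9⌋ = $14,491 → take DB $25,469. Book value $127,350.
Year 2: DB = ⌊$127,350 × 150%/9⌋ = $21,225; SL = ⌊$104,950/8⌋ = $13,118 → take DB $21,225. Book value $106,125.
Year 3: DB = ⌊$106,125 × 150%/9⌋ = $17,687; SL = ⌊$83,725/7⌋ = $11,960 → take DB $17,687. Book value $88,438.
Year 4: DB = ⌊$88,438 × 150%/9⌋ = $14,739; SL = ⌊$66,038/6⌋ = $11,006 → take DB $14,739. Book value $73,699.

$14,739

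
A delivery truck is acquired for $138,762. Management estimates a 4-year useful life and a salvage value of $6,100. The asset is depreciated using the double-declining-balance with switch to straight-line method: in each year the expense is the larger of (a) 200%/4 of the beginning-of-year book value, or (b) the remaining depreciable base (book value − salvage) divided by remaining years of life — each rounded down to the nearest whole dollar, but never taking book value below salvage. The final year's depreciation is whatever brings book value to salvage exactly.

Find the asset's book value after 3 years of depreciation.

Depreciable base = $138,762 − $6,100 = $132,662.
Year 1: DB = ⌊$138,762 × 200%/4⌋ = $69,381; SL = ⌊$132,662/4⌋ = $33,165 → take DB $69,381. Book value $69,381.
Year 2: DB = ⌊$69,381 × 200%/4⌋ = $34,690; SL = ⌊$63,281/3⌋ = $21,093 → take DB $34,690. Book value $34,691.
Year 3: DB = ⌊$34,691 × 200%/4⌋ = $17,345; SL = ⌊$28,591/2⌋ = $14,295 → take DB $17,345. Book value $17,346.

$17,346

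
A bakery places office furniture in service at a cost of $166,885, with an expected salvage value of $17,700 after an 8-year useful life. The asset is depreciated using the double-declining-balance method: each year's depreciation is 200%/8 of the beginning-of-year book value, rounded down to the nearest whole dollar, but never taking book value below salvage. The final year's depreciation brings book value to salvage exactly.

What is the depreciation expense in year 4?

Depreciable base = $166,885 − $17,700 = $149,185.
Year 1: ⌊$166,885 × 200%/8⌋ = $41,721. Book value $125,164.
Year 2: ⌊$125,164 × 200%/8⌋ = $31,291. Book value $93,873.
Year 3: ⌊$93,873 × 200%/8⌋ = $23,468. Book value $70,405.
Year 4: ⌊$70,405 × 200%/8⌋ = $17,601. Book value $52,804.

$17,601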